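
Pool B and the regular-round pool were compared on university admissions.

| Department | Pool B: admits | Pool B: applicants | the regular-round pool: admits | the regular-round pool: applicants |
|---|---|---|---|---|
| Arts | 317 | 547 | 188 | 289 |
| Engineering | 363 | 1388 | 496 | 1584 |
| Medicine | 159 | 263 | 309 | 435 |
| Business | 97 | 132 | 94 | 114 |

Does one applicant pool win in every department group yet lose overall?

Arts: Pool B 317/547 = 58.0%, the regular-round pool 188/289 = 65.1% → the regular-round pool
Engineering: Pool B 363/1388 = 26.2%, the regular-round pool 496/1584 = 31.3% → the regular-round pool
Medicine: Pool B 159/263 = 60.5%, the regular-round pool 309/435 = 71.0% → the regular-round pool
Business: Pool B 97/132 = 73.5%, the regular-round pool 94/114 = 82.5% → the regular-round pool
Overall: Pool B 936/2330 = 40.2%, the regular-round pool 1087/2422 = 44.9% → the regular-round pool
The regular-round pool wins overall and in every department group — no reversal.

No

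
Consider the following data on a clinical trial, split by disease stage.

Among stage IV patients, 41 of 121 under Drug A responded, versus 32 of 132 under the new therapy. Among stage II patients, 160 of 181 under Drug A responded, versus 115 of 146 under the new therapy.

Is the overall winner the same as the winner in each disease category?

Yes

Stage IV: Drug A 41/121 = 33.9%, the new therapy 32/132 = 24.2% → Drug A
Stage II: Drug A 160/181 = 88.4%, the new therapy 115/146 = 78.8% → Drug A
Overall: Drug A 201/302 = 66.6%, the new therapy 147/278 = 52.9% → Drug A
Drug A wins overall and in every disease group — no reversal.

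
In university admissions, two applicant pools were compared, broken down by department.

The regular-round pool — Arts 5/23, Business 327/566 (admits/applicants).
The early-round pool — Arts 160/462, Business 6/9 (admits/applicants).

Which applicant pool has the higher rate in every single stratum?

Arts: the regular-round pool 5/23 = 21.7%, the early-round pool 160/462 = 34.6% → the early-round pool
Business: the regular-round pool 327/566 = 57.8%, the early-round pool 6/9 = 66.7% → the early-round pool
The early-round pool has the higher rate in both groups.

the early-round pool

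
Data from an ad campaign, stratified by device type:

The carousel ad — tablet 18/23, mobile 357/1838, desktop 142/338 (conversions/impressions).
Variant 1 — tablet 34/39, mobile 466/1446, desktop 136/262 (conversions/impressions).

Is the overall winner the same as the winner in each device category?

Yes

Tablet: the carousel ad 18/23 = 78.3%, Variant 1 34/39 = 87.2% → Variant 1
Mobile: the carousel ad 357/1838 = 19.4%, Variant 1 466/1446 = 32.2% → Variant 1
Desktop: the carousel ad 142/338 = 42.0%, Variant 1 136/262 = 51.9% → Variant 1
Overall: the carousel ad 517/2199 = 23.5%, Variant 1 636/1747 = 36.4% → Variant 1
Variant 1 wins overall and in every device group — no reversal.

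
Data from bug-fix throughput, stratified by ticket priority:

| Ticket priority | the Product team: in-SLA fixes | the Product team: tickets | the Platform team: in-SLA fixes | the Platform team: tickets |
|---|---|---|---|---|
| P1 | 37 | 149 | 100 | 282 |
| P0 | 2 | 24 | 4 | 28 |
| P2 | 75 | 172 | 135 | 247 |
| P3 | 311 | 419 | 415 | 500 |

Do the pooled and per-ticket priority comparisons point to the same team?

Yes

P1: the Product team 37/149 = 24.8%, the Platform team 100/282 = 35.5% → the Platform team
P0: the Product team 2/24 = 8.3%, the Platform team 4/28 = 14.3% → the Platform team
P2: the Product team 75/172 = 43.6%, the Platform team 135/247 = 54.7% → the Platform team
P3: the Product team 311/419 = 74.2%, the Platform team 415/500 = 83.0% → the Platform team
Overall: the Product team 425/764 = 55.6%, the Platform team 654/1057 = 61.9% → the Platform team
The Platform team wins overall and in every ticket group — no reversal.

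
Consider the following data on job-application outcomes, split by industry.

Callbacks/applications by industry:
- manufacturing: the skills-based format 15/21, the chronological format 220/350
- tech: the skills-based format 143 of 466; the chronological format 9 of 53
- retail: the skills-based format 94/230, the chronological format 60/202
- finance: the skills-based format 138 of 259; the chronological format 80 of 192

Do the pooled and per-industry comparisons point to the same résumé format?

Manufacturing: the skills-based format 15/21 = 71.4%, the chronological format 220/350 = 62.9% → the skills-based format
Tech: the skills-based format 143/466 = 30.7%, the chronological format 9/53 = 17.0% → the skills-based format
Retail: the skills-based format 94/230 = 40.9%, the chronological format 60/202 = 29.7% → the skills-based format
Finance: the skills-based format 138/259 = 53.3%, the chronological format 80/192 = 41.7% → the skills-based format
Overall: the skills-based format 390/976 = 40.0%, the chronological format 369/797 = 46.3% → the chronological format
The skills-based format wins each industry group but the chronological format wins overall — the comparison reverses. The skills-based format's applications skew toward tech, which has a lower base rate.

No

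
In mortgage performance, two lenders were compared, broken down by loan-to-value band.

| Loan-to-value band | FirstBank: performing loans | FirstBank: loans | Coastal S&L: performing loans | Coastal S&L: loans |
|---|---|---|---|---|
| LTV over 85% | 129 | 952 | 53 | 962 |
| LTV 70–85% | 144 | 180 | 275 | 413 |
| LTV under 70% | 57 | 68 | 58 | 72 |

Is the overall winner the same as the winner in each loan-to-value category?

Yes

LTV over 85%: FirstBank 129/952 = 13.6%, Coastal S&L 53/962 = 5.5% → FirstBank
LTV 70–85%: FirstBank 144/180 = 80.0%, Coastal S&L 275/413 = 66.6% → FirstBank
LTV under 70%: FirstBank 57/68 = 83.8%, Coastal S&L 58/72 = 80.6% → FirstBank
Overall: FirstBank 330/1200 = 27.5%, Coastal S&L 386/1447 = 26.7% → FirstBank
FirstBank wins overall and in every loan-to-value group — no reversal.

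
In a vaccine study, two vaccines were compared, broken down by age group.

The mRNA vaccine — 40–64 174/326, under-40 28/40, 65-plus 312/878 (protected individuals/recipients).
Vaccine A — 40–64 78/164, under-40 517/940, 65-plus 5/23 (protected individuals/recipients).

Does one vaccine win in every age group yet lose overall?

40–64: the mRNA vaccine 174/326 = 53.4%, Vaccine A 78/164 = 47.6% → the mRNA vaccine
Under-40: the mRNA vaccine 28/40 = 70.0%, Vaccine A 517/940 = 55.0% → the mRNA vaccine
65-plus: the mRNA vaccine 312/878 = 35.5%, Vaccine A 5/23 = 21.7% → the mRNA vaccine
Overall: the mRNA vaccine 514/1244 = 41.3%, Vaccine A 600/1127 = 53.2% → Vaccine A
The mRNA vaccine wins each age group but Vaccine A wins overall — the comparison reverses. The mRNA vaccine's recipients skew toward 65-plus, which has a lower base rate.

Yes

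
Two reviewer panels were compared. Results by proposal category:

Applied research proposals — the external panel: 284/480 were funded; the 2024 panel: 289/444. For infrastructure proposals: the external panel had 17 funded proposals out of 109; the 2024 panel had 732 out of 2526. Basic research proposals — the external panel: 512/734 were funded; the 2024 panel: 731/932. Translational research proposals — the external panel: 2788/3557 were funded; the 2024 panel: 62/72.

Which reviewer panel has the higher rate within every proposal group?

the 2024 panel

Applied research: the external panel 284/480 = 59.2%, the 2024 panel 289/444 = 65.1% → the 2024 panel
Infrastructure: the external panel 17/109 = 15.6%, the 2024 panel 732/2526 = 29.0% → the 2024 panel
Basic research: the external panel 512/734 = 69.8%, the 2024 panel 731/932 = 78.4% → the 2024 panel
Translational research: the external panel 2788/3557 = 78.4%, the 2024 panel 62/72 = 86.1% → the 2024 panel
The 2024 panel has the higher rate in all 4 groups.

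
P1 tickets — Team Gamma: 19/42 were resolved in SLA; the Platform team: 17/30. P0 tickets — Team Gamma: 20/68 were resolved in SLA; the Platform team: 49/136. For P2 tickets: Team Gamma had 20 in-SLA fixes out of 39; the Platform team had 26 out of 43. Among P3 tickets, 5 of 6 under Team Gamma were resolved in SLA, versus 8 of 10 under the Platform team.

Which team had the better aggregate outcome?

the Platform team

P1: Team Gamma 19/42 = 45.2%, the Platform team 17/30 = 56.7% → the Platform team
P0: Team Gamma 20/68 = 29.4%, the Platform team 49/136 = 36.0% → the Platform team
P2: Team Gamma 20/39 = 51.3%, the Platform team 26/43 = 60.5% → the Platform team
P3: Team Gamma 5/6 = 83.3%, the Platform team 8/10 = 80.0% → Team Gamma
Overall: Team Gamma 64/155 = 41.3%, the Platform team 100/219 = 45.7% → the Platform team
(Neither sweeps every ticket group, but the Platform team has the higher pooled rate.)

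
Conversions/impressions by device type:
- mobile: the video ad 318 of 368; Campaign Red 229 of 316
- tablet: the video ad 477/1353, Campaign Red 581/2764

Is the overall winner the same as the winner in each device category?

Mobile: the video ad 318/368 = 86.4%, Campaign Red 229/316 = 72.5% → the video ad
Tablet: the video ad 477/1353 = 35.3%, Campaign Red 581/2764 = 21.0% → the video ad
Overall: the video ad 795/1721 = 46.2%, Campaign Red 810/3080 = 26.3% → the video ad
The video ad wins overall and in every device group — no reversal.

Yes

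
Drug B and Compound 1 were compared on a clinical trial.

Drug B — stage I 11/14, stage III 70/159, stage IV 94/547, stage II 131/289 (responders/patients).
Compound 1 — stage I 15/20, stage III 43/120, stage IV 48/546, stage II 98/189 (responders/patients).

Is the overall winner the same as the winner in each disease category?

No

Stage I: Drug B 11/14 = 78.6%, Compound 1 15/20 = 75.0% → Drug B
Stage III: Drug B 70/159 = 44.0%, Compound 1 43/120 = 35.8% → Drug B
Stage IV: Drug B 94/547 = 17.2%, Compound 1 48/546 = 8.8% → Drug B
Stage II: Drug B 131/289 = 45.3%, Compound 1 98/189 = 51.9% → Compound 1
Overall: Drug B 306/1009 = 30.3%, Compound 1 204/875 = 23.3% → Drug B
Neither sweeps: Drug B wins 3 of 4 groups, Compound 1 wins 1. Drug B wins overall but not every group — no Simpson reversal.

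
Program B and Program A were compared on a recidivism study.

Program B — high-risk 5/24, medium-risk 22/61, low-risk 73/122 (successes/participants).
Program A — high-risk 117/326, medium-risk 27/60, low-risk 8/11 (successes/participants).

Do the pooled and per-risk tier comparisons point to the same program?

High-risk: Program B 5/24 = 20.8%, Program A 117/326 = 35.9% → Program A
Medium-risk: Program B 22/61 = 36.1%, Program A 27/60 = 45.0% → Program A
Low-risk: Program B 73/122 = 59.8%, Program A 8/11 = 72.7% → Program A
Overall: Program B 100/207 = 48.3%, Program A 152/397 = 38.3% → Program B
Program A wins each risk group but Program B wins overall — the comparison reverses. Program A's participants skew toward high-risk, which has a lower base rate.

No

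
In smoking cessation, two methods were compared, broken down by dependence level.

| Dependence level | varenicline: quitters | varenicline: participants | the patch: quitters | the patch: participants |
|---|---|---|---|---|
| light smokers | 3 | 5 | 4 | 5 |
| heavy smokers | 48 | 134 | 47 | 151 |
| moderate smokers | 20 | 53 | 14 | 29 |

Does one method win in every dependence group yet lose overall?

No

Light smokers: varenicline 3/5 = 60.0%, the patch 4/5 = 80.0% → the patch
Heavy smokers: varenicline 48/134 = 35.8%, the patch 47/151 = 31.1% → varenicline
Moderate smokers: varenicline 20/53 = 37.7%, the patch 14/29 = 48.3% → the patch
Overall: varenicline 71/192 = 37.0%, the patch 65/185 = 35.1% → varenicline
Neither sweeps: varenicline wins 1 of 3 groups, the patch wins 2. Varenicline wins overall but not every group — no Simpson reversal.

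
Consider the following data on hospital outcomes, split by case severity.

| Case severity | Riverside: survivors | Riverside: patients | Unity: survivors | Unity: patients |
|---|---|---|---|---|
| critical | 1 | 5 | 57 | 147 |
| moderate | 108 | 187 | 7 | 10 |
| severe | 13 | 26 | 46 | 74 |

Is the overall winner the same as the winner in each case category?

Critical: Riverside 1/5 = 20.0%, Unity 57/147 = 38.8% → Unity
Moderate: Riverside 108/187 = 57.8%, Unity 7/10 = 70.0% → Unity
Severe: Riverside 13/26 = 50.0%, Unity 46/74 = 62.2% → Unity
Overall: Riverside 122/218 = 56.0%, Unity 110/231 = 47.6% → Riverside
Unity wins each case group but Riverside wins overall — the comparison reverses. Unity's patients skew toward critical, which has a lower base rate.

No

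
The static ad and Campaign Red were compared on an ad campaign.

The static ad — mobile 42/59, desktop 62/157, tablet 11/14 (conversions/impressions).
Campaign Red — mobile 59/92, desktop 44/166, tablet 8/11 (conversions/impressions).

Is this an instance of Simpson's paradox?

No

Mobile: the static ad 42/59 = 71.2%, Campaign Red 59/92 = 64.1% → the static ad
Desktop: the static ad 62/157 = 39.5%, Campaign Red 44/166 = 26.5% → the static ad
Tablet: the static ad 11/14 = 78.6%, Campaign Red 8/11 = 72.7% → the static ad
Overall: the static ad 115/230 = 50.0%, Campaign Red 111/269 = 41.3% → the static ad
The static ad wins overall and in every device group — no reversal.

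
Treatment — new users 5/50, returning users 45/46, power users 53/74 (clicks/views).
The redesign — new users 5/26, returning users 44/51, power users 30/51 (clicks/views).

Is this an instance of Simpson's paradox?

No

New users: Treatment 5/50 = 10.0%, the redesign 5/26 = 19.2% → the redesign
Returning users: Treatment 45/46 = 97.8%, the redesign 44/51 = 86.3% → Treatment
Power users: Treatment 53/74 = 71.6%, the redesign 30/51 = 58.8% → Treatment
Overall: Treatment 103/170 = 60.6%, the redesign 79/128 = 61.7% → the redesign
Neither sweeps: Treatment wins 2 of 3 groups, the redesign wins 1. The redesign wins overall but not every group — no Simpson reversal.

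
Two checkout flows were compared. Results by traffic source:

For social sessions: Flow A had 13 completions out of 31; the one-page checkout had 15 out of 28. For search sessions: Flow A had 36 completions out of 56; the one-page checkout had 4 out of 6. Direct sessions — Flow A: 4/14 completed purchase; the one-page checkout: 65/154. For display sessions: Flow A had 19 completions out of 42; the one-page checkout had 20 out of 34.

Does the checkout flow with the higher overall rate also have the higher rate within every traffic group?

No

Social: Flow A 13/31 = 41.9%, the one-page checkout 15/28 = 53.6% → the one-page checkout
Search: Flow A 36/56 = 64.3%, the one-page checkout 4/6 = 66.7% → the one-page checkout
Direct: Flow A 4/14 = 28.6%, the one-page checkout 65/154 = 42.2% → the one-page checkout
Display: Flow A 19/42 = 45.2%, the one-page checkout 20/34 = 58.8% → the one-page checkout
Overall: Flow A 72/143 = 50.3%, the one-page checkout 104/222 = 46.8% → Flow A
The one-page checkout wins each traffic group but Flow A wins overall — the comparison reverses. The one-page checkout's sessions skew toward direct, which has a lower base rate.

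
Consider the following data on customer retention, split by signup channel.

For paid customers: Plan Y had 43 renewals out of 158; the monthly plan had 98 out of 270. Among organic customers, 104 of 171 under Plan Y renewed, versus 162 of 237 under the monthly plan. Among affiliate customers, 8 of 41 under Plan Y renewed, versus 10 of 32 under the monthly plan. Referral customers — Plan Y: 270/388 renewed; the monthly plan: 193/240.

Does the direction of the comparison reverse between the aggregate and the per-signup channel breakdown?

No

Paid: Plan Y 43/158 = 27.2%, the monthly plan 98/270 = 36.3% → the monthly plan
Organic: Plan Y 104/171 = 60.8%, the monthly plan 162/237 = 68.4% → the monthly plan
Affiliate: Plan Y 8/41 = 19.5%, the monthly plan 10/32 = 31.2% → the monthly plan
Referral: Plan Y 270/388 = 69.6%, the monthly plan 193/240 = 80.4% → the monthly plan
Overall: Plan Y 425/758 = 56.1%, the monthly plan 463/779 = 59.4% → the monthly plan
The monthly plan wins overall and in every signup group — no reversal.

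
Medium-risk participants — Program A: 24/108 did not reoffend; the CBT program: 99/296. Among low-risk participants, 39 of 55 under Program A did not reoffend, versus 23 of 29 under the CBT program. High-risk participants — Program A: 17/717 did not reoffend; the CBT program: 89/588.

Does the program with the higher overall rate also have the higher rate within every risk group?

Medium-risk: Program A 24/108 = 22.2%, the CBT program 99/296 = 33.4% → the CBT program
Low-risk: Program A 39/55 = 70.9%, the CBT program 23/29 = 79.3% → the CBT program
High-risk: Program A 17/717 = 2.4%, the CBT program 89/588 = 15.1% → the CBT program
Overall: Program A 80/880 = 9.1%, the CBT program 211/913 = 23.1% → the CBT program
The CBT program wins overall and in every risk group — no reversal.

Yes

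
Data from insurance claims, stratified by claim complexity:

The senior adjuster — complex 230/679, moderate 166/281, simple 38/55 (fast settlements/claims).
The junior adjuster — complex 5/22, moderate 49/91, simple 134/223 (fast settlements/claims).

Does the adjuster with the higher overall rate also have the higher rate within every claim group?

No

Complex: the senior adjuster 230/679 = 33.9%, the junior adjuster 5/22 = 22.7% → the senior adjuster
Moderate: the senior adjuster 166/281 = 59.1%, the junior adjuster 49/91 = 53.8% → the senior adjuster
Simple: the senior adjuster 38/55 = 69.1%, the junior adjuster 134/223 = 60.1% → the senior adjuster
Overall: the senior adjuster 434/1015 = 42.8%, the junior adjuster 188/336 = 56.0% → the junior adjuster
The senior adjuster wins each claim group but the junior adjuster wins overall — the comparison reverses. The senior adjuster's claims skew toward complex, which has a lower base rate.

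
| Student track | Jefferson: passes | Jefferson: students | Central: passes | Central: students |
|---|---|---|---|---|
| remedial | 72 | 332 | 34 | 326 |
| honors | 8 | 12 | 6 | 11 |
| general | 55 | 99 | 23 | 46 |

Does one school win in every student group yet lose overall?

Remedial: Jefferson 72/332 = 21.7%, Central 34/326 = 10.4% → Jefferson
Honors: Jefferson 8/12 = 66.7%, Central 6/11 = 54.5% → Jefferson
General: Jefferson 55/99 = 55.6%, Central 23/46 = 50.0% → Jefferson
Overall: Jefferson 135/443 = 30.5%, Central 63/383 = 16.4% → Jefferson
Jefferson wins overall and in every student group — no reversal.

No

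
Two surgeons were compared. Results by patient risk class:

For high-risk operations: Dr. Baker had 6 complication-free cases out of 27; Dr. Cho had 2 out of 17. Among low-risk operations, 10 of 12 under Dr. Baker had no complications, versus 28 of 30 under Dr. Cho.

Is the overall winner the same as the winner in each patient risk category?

No

High-risk: Dr. Baker 6/27 = 22.2%, Dr. Cho 2/17 = 11.8% → Dr. Baker
Low-risk: Dr. Baker 10/12 = 83.3%, Dr. Cho 28/30 = 93.3% → Dr. Cho
Overall: Dr. Baker 16/39 = 41.0%, Dr. Cho 30/47 = 63.8% → Dr. Cho
Neither sweeps: Dr. Baker wins 1 of 2 groups, Dr. Cho wins 1. Dr. Cho wins overall but not every group — no Simpson reversal.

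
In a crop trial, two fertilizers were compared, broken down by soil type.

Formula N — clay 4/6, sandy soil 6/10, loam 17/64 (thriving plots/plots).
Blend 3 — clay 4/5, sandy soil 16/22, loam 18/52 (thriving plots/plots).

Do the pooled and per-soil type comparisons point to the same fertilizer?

Yes

Clay: Formula N 4/6 = 66.7%, Blend 3 4/5 = 80.0% → Blend 3
Sandy soil: Formula N 6/10 = 60.0%, Blend 3 16/22 = 72.7% → Blend 3
Loam: Formula N 17/64 = 26.6%, Blend 3 18/52 = 34.6% → Blend 3
Overall: Formula N 27/80 = 33.8%, Blend 3 38/79 = 48.1% → Blend 3
Blend 3 wins overall and in every soil group — no reversal.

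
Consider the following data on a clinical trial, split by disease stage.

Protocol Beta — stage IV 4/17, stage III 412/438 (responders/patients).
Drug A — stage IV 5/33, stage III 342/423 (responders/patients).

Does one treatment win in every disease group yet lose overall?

No

Stage IV: Protocol Beta 4/17 = 23.5%, Drug A 5/33 = 15.2% → Protocol Beta
Stage III: Protocol Beta 412/438 = 94.1%, Drug A 342/423 = 80.9% → Protocol Beta
Overall: Protocol Beta 416/455 = 91.4%, Drug A 347/456 = 76.1% → Protocol Beta
Protocol Beta wins overall and in every disease group — no reversal.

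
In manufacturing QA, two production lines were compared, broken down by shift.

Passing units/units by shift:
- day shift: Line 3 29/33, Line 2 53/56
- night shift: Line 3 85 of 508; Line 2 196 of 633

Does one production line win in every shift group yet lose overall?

Day shift: Line 3 29/33 = 87.9%, Line 2 53/56 = 94.6% → Line 2
Night shift: Line 3 85/508 = 16.7%, Line 2 196/633 = 31.0% → Line 2
Overall: Line 3 114/541 = 21.1%, Line 2 249/689 = 36.1% → Line 2
Line 2 wins overall and in every shift group — no reversal.

No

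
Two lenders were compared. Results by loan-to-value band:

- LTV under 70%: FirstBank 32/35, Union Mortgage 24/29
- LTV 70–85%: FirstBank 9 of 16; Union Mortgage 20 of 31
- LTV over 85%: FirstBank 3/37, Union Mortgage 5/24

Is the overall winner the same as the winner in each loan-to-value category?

No

LTV under 70%: FirstBank 32/35 = 91.4%, Union Mortgage 24/29 = 82.8% → FirstBank
LTV 70–85%: FirstBank 9/16 = 56.2%, Union Mortgage 20/31 = 64.5% → Union Mortgage
LTV over 85%: FirstBank 3/37 = 8.1%, Union Mortgage 5/24 = 20.8% → Union Mortgage
Overall: FirstBank 44/88 = 50.0%, Union Mortgage 49/84 = 58.3% → Union Mortgage
Neither sweeps: FirstBank wins 1 of 3 groups, Union Mortgage wins 2. Union Mortgage wins overall but not every group — no Simpson reversal.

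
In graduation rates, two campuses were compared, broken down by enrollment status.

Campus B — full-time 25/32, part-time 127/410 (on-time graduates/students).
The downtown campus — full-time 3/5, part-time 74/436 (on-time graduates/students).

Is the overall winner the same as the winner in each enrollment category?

Full-time: Campus B 25/32 = 78.1%, the downtown campus 3/5 = 60.0% → Campus B
Part-time: Campus B 127/410 = 31.0%, the downtown campus 74/436 = 17.0% → Campus B
Overall: Campus B 152/442 = 34.4%, the downtown campus 77/441 = 17.5% → Campus B
Campus B wins overall and in every enrollment group — no reversal.

Yes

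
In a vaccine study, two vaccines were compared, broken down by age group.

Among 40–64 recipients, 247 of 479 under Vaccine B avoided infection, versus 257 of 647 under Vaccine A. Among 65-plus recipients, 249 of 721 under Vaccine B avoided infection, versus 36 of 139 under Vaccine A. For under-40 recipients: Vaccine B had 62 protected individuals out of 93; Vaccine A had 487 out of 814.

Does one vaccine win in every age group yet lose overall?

Yes

40–64: Vaccine B 247/479 = 51.6%, Vaccine A 257/647 = 39.7% → Vaccine B
65-plus: Vaccine B 249/721 = 34.5%, Vaccine A 36/139 = 25.9% → Vaccine B
Under-40: Vaccine B 62/93 = 66.7%, Vaccine A 487/814 = 59.8% → Vaccine B
Overall: Vaccine B 558/1293 = 43.2%, Vaccine A 780/1600 = 48.8% → Vaccine A
Vaccine B wins each age group but Vaccine A wins overall — the comparison reverses. Vaccine B's recipients skew toward 65-plus, which has a lower base rate.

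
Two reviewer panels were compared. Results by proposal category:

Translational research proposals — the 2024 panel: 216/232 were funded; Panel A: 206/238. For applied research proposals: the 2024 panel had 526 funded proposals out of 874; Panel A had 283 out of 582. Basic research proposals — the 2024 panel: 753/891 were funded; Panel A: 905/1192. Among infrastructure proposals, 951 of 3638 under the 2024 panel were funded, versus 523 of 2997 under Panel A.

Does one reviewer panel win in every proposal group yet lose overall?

Translational research: the 2024 panel 216/232 = 93.1%, Panel A 206/238 = 86.6% → the 2024 panel
Applied research: the 2024 panel 526/874 = 60.2%, Panel A 283/582 = 48.6% → the 2024 panel
Basic research: the 2024 panel 753/891 = 84.5%, Panel A 905/1192 = 75.9% → the 2024 panel
Infrastructure: the 2024 panel 951/3638 = 26.1%, Panel A 523/2997 = 17.5% → the 2024 panel
Overall: the 2024 panel 2446/5635 = 43.4%, Panel A 1917/5009 = 38.3% → the 2024 panel
The 2024 panel wins overall and in every proposal group — no reversal.

No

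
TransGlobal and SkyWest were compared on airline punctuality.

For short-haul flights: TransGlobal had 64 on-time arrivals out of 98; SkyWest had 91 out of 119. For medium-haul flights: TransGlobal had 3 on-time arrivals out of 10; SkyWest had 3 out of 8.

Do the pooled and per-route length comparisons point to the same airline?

Yes

Short-haul: TransGlobal 64/98 = 65.3%, SkyWest 91/119 = 76.5% → SkyWest
Medium-haul: TransGlobal 3/10 = 30.0%, SkyWest 3/8 = 37.5% → SkyWest
Overall: TransGlobal 67/108 = 62.0%, SkyWest 94/127 = 74.0% → SkyWest
SkyWest wins overall and in every route group — no reversal.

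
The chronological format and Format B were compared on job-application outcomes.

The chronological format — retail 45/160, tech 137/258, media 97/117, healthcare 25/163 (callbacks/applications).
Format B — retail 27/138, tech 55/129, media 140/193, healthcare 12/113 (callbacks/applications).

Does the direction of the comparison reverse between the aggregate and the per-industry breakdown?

Retail: the chronological format 45/160 = 28.1%, Format B 27/138 = 19.6% → the chronological format
Tech: the chronological format 137/258 = 53.1%, Format B 55/129 = 42.6% → the chronological format
Media: the chronological format 97/117 = 82.9%, Format B 140/193 = 72.5% → the chronological format
Healthcare: the chronological format 25/163 = 15.3%, Format B 12/113 = 10.6% → the chronological format
Overall: the chronological format 304/698 = 43.6%, Format B 234/573 = 40.8% → the chronological format
The chronological format wins overall and in every industry group — no reversal.

No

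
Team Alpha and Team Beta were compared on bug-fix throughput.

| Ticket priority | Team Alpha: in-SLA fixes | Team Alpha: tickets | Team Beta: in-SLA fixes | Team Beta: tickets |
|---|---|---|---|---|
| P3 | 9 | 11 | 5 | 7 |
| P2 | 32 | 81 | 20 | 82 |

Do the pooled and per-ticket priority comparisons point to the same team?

Yes

P3: Team Alpha 9/11 = 81.8%, Team Beta 5/7 = 71.4% → Team Alpha
P2: Team Alpha 32/81 = 39.5%, Team Beta 20/82 = 24.4% → Team Alpha
Overall: Team Alpha 41/92 = 44.6%, Team Beta 25/89 = 28.1% → Team Alpha
Team Alpha wins overall and in every ticket group — no reversal.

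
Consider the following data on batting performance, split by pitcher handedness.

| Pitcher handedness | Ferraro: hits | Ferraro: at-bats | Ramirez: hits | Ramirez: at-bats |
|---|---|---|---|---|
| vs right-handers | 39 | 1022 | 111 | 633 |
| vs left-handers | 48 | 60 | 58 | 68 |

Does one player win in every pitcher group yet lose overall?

Vs right-handers: Ferraro 39/1022 = 3.8%, Ramirez 111/633 = 17.5% → Ramirez
Vs left-handers: Ferraro 48/60 = 80.0%, Ramirez 58/68 = 85.3% → Ramirez
Overall: Ferraro 87/1082 = 8.0%, Ramirez 169/701 = 24.1% → Ramirez
Ramirez wins overall and in every pitcher group — no reversal.

No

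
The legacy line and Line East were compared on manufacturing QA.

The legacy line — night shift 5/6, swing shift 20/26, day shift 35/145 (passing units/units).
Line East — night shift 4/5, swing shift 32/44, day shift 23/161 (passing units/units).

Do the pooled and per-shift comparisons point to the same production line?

Yes

Night shift: the legacy line 5/6 = 83.3%, Line East 4/5 = 80.0% → the legacy line
Swing shift: the legacy line 20/26 = 76.9%, Line East 32/44 = 72.7% → the legacy line
Day shift: the legacy line 35/145 = 24.1%, Line East 23/161 = 14.3% → the legacy line
Overall: the legacy line 60/177 = 33.9%, Line East 59/210 = 28.1% → the legacy line
The legacy line wins overall and in every shift group — no reversal.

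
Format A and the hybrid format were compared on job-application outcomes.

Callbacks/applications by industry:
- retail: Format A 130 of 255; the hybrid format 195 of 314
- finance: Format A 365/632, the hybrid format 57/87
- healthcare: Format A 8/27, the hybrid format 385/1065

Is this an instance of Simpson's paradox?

Yes

Retail: Format A 130/255 = 51.0%, the hybrid format 195/314 = 62.1% → the hybrid format
Finance: Format A 365/632 = 57.8%, the hybrid format 57/87 = 65.5% → the hybrid format
Healthcare: Format A 8/27 = 29.6%, the hybrid format 385/1065 = 36.2% → the hybrid format
Overall: Format A 503/914 = 55.0%, the hybrid format 637/1466 = 43.5% → Format A
The hybrid format wins each industry group but Format A wins overall — the comparison reverses. The hybrid format's applications skew toward healthcare, which has a lower base rate.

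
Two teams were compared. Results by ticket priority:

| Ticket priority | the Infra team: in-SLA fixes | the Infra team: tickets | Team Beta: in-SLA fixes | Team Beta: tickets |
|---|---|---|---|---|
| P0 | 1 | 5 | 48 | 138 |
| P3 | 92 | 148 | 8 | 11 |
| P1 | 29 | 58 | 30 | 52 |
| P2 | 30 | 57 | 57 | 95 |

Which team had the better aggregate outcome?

the Infra team

P0: the Infra team 1/5 = 20.0%, Team Beta 48/138 = 34.8% → Team Beta
P3: the Infra team 92/148 = 62.2%, Team Beta 8/11 = 72.7% → Team Beta
P1: the Infra team 29/58 = 50.0%, Team Beta 30/52 = 57.7% → Team Beta
P2: the Infra team 30/57 = 52.6%, Team Beta 57/95 = 60.0% → Team Beta
Overall: the Infra team 152/268 = 56.7%, Team Beta 143/296 = 48.3% → the Infra team
(Team Beta wins every ticket group but the Infra team wins overall — Team Beta's tickets skew toward the low-rate P0 group.)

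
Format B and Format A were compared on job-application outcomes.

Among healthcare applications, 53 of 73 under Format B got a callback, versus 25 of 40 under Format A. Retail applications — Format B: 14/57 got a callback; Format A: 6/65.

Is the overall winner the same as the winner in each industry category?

Healthcare: Format B 53/73 = 72.6%, Format A 25/40 = 62.5% → Format B
Retail: Format B 14/57 = 24.6%, Format A 6/65 = 9.2% → Format B
Overall: Format B 67/130 = 51.5%, Format A 31/105 = 29.5% → Format B
Format B wins overall and in every industry group — no reversal.

Yes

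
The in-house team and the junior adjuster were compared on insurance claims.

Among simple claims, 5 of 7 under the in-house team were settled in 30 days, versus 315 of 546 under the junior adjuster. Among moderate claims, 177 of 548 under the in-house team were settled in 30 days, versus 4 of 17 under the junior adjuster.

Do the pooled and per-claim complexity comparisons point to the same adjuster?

No

Simple: the in-house team 5/7 = 71.4%, the junior adjuster 315/546 = 57.7% → the in-house team
Moderate: the in-house team 177/548 = 32.3%, the junior adjuster 4/17 = 23.5% → the in-house team
Overall: the in-house team 182/555 = 32.8%, the junior adjuster 319/563 = 56.7% → the junior adjuster
The in-house team wins each claim group but the junior adjuster wins overall — the comparison reverses. The in-house team's claims skew toward moderate, which has a lower base rate.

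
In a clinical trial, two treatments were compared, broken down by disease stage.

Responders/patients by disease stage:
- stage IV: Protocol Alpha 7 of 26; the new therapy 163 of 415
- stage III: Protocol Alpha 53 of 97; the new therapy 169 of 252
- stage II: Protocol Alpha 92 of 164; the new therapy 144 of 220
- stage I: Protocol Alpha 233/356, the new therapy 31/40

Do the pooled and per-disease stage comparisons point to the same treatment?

Stage IV: Protocol Alpha 7/26 = 26.9%, the new therapy 163/415 = 39.3% → the new therapy
Stage III: Protocol Alpha 53/97 = 54.6%, the new therapy 169/252 = 67.1% → the new therapy
Stage II: Protocol Alpha 92/164 = 56.1%, the new therapy 144/220 = 65.5% → the new therapy
Stage I: Protocol Alpha 233/356 = 65.4%, the new therapy 31/40 = 77.5% → the new therapy
Overall: Protocol Alpha 385/643 = 59.9%, the new therapy 507/927 = 54.7% → Protocol Alpha
The new therapy wins each disease group but Protocol Alpha wins overall — the comparison reverses. The new therapy's patients skew toward stage IV, which has a lower base rate.

No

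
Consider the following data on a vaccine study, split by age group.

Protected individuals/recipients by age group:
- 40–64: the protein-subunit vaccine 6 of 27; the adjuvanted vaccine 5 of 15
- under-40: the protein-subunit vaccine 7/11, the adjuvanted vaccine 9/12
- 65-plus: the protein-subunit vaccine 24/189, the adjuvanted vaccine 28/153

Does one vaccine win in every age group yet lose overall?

40–64: the protein-subunit vaccine 6/27 = 22.2%, the adjuvanted vaccine 5/15 = 33.3% → the adjuvanted vaccine
Under-40: the protein-subunit vaccine 7/11 = 63.6%, the adjuvanted vaccine 9/12 = 75.0% → the adjuvanted vaccine
65-plus: the protein-subunit vaccine 24/189 = 12.7%, the adjuvanted vaccine 28/153 = 18.3% → the adjuvanted vaccine
Overall: the protein-subunit vaccine 37/227 = 16.3%, the adjuvanted vaccine 42/180 = 23.3% → the adjuvanted vaccine
The adjuvanted vaccine wins overall and in every age group — no reversal.

No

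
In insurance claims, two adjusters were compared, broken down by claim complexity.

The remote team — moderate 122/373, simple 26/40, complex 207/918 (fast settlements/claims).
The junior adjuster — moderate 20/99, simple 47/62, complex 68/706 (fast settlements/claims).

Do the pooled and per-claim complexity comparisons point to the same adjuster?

Moderate: the remote team 122/373 = 32.7%, the junior adjuster 20/99 = 20.2% → the remote team
Simple: the remote team 26/40 = 65.0%, the junior adjuster 47/62 = 75.8% → the junior adjuster
Complex: the remote team 207/918 = 22.5%, the junior adjuster 68/706 = 9.6% → the remote team
Overall: the remote team 355/1331 = 26.7%, the junior adjuster 135/867 = 15.6% → the remote team
Neither sweeps: the remote team wins 2 of 3 groups, the junior adjuster wins 1. The remote team wins overall but not every group — no Simpson reversal.

No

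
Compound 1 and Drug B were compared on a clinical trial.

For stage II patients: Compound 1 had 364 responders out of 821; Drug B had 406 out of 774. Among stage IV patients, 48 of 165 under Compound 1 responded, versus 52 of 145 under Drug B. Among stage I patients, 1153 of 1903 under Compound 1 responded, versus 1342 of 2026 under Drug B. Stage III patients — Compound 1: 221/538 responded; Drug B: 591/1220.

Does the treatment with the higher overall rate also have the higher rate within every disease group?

Stage II: Compound 1 364/821 = 44.3%, Drug B 406/774 = 52.5% → Drug B
Stage IV: Compound 1 48/165 = 29.1%, Drug B 52/145 = 35.9% → Drug B
Stage I: Compound 1 1153/1903 = 60.6%, Drug B 1342/2026 = 66.2% → Drug B
Stage III: Compound 1 221/538 = 41.1%, Drug B 591/1220 = 48.4% → Drug B
Overall: Compound 1 1786/3427 = 52.1%, Drug B 2391/4165 = 57.4% → Drug B
Drug B wins overall and in every disease group — no reversal.

Yes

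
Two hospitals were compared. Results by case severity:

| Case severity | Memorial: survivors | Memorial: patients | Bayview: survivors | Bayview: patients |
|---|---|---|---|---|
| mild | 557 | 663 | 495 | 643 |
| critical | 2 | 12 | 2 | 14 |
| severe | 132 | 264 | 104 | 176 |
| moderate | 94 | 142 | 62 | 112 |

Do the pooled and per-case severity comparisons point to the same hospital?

Mild: Memorial 557/663 = 84.0%, Bayview 495/643 = 77.0% → Memorial
Critical: Memorial 2/12 = 16.7%, Bayview 2/14 = 14.3% → Memorial
Severe: Memorial 132/264 = 50.0%, Bayview 104/176 = 59.1% → Bayview
Moderate: Memorial 94/142 = 66.2%, Bayview 62/112 = 55.4% → Memorial
Overall: Memorial 785/1081 = 72.6%, Bayview 663/945 = 70.2% → Memorial
Neither sweeps: Memorial wins 3 of 4 groups, Bayview wins 1. Memorial wins overall but not every group — no Simpson reversal.

No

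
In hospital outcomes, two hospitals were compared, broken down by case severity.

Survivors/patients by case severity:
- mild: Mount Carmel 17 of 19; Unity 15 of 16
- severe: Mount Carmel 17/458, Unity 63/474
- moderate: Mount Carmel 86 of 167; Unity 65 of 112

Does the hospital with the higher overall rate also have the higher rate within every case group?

Mild: Mount Carmel 17/19 = 89.5%, Unity 15/16 = 93.8% → Unity
Severe: Mount Carmel 17/458 = 3.7%, Unity 63/474 = 13.3% → Unity
Moderate: Mount Carmel 86/167 = 51.5%, Unity 65/112 = 58.0% → Unity
Overall: Mount Carmel 120/644 = 18.6%, Unity 143/602 = 23.8% → Unity
Unity wins overall and in every case group — no reversal.

Yes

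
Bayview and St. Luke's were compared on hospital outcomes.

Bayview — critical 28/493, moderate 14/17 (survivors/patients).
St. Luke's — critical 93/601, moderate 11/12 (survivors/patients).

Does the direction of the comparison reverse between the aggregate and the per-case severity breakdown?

Critical: Bayview 28/493 = 5.7%, St. Luke's 93/601 = 15.5% → St. Luke's
Moderate: Bayview 14/17 = 82.4%, St. Luke's 11/12 = 91.7% → St. Luke's
Overall: Bayview 42/510 = 8.2%, St. Luke's 104/613 = 17.0% → St. Luke's
St. Luke's wins overall and in every case group — no reversal.

No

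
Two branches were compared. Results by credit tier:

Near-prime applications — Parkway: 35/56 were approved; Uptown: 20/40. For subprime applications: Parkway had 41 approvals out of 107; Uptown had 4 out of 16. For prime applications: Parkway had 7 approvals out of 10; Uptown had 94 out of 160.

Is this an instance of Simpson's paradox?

Yes

Near-prime: Parkway 35/56 = 62.5%, Uptown 20/40 = 50.0% → Parkway
Subprime: Parkway 41/107 = 38.3%, Uptown 4/16 = 25.0% → Parkway
Prime: Parkway 7/10 = 70.0%, Uptown 94/160 = 58.8% → Parkway
Overall: Parkway 83/173 = 48.0%, Uptown 118/216 = 54.6% → Uptown
Parkway wins each credit group but Uptown wins overall — the comparison reverses. Parkway's applications skew toward subprime, which has a lower base rate.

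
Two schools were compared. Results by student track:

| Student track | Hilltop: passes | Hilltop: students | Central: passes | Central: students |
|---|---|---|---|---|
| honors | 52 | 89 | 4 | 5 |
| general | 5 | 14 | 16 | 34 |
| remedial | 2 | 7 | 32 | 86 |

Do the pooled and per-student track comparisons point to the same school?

Honors: Hilltop 52/89 = 58.4%, Central 4/5 = 80.0% → Central
General: Hilltop 5/14 = 35.7%, Central 16/34 = 47.1% → Central
Remedial: Hilltop 2/7 = 28.6%, Central 32/86 = 37.2% → Central
Overall: Hilltop 59/110 = 53.6%, Central 52/125 = 41.6% → Hilltop
Central wins each student group but Hilltop wins overall — the comparison reverses. Central's students skew toward remedial, which has a lower base rate.

No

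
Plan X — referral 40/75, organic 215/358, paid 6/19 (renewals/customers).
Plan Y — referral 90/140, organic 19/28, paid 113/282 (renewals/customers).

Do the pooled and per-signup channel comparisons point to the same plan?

Referral: Plan X 40/75 = 53.3%, Plan Y 90/140 = 64.3% → Plan Y
Organic: Plan X 215/358 = 60.1%, Plan Y 19/28 = 67.9% → Plan Y
Paid: Plan X 6/19 = 31.6%, Plan Y 113/282 = 40.1% → Plan Y
Overall: Plan X 261/452 = 57.7%, Plan Y 222/450 = 49.3% → Plan X
Plan Y wins each signup group but Plan X wins overall — the comparison reverses. Plan Y's customers skew toward paid, which has a lower base rate.

No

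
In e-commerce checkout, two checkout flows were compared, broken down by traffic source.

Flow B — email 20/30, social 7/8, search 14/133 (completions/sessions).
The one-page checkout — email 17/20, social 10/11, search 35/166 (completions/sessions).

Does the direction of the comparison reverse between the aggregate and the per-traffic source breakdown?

Email: Flow B 20/30 = 66.7%, the one-page checkout 17/20 = 85.0% → the one-page checkout
Social: Flow B 7/8 = 87.5%, the one-page checkout 10/11 = 90.9% → the one-page checkout
Search: Flow B 14/133 = 10.5%, the one-page checkout 35/166 = 21.1% → the one-page checkout
Overall: Flow B 41/171 = 24.0%, the one-page checkout 62/197 = 31.5% → the one-page checkout
The one-page checkout wins overall and in every traffic group — no reversal.

No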